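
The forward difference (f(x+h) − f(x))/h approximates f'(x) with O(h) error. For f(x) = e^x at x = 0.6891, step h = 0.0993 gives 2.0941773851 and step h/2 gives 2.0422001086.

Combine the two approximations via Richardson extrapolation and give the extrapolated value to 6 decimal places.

1.990223

Method order is 1; weight 2^1 = 2.
2^1 × A(h/2) = 4.0844002172; minus A(h) gives 1.9902228321.
Divide by 2^1 − 1 = 1.
So the Richardson estimate is 1.9902228321.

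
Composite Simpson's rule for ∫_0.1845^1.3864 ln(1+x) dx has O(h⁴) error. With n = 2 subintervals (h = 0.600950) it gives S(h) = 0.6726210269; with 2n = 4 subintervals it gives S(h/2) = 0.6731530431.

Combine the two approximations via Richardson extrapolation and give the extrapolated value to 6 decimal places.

Method order is 4; weight 2^4 = 16.
16 × 0.6731530431 = 10.7704486896; 10.7704486896 − 0.6726210269 = 10.0978276627
Divide by 2^4 − 1 = 15.
R = 10.0978276627/15 = 0.6731885108
Gap between inputs: 5.320e-04; correction applied: +0.0000354677.

0.673189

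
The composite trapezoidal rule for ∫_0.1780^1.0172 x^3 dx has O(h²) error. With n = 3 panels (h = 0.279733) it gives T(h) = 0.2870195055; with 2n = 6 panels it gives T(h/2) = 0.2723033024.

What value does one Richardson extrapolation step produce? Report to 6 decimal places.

With r = 2 the leading error scales as h^2, so the weight is 2^2 = 4.
A(h/2) − A(h) = 0.2723033024 − 0.2870195055 = -0.0147162031
Divide by 2^2 − 1 = 3: (-0.0147162031)/3 = -0.0049054010
R = A(h/2) + (A(h/2) − A(h))/3 = 0.2723033024 − 0.0049054010 = 0.2673979014
Correction |R − A(h/2)| = 4.905e-03; gap |A(h/2) − A(h)| = 1.472e-02.

0.267398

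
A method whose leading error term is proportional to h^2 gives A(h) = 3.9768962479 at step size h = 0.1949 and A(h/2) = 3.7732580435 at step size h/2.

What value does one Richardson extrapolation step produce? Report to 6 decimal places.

3.705379

Method order is 2; weight 2^2 = 4.
4 × 3.7732580435 = 15.0930321740; 15.0930321740 − 3.9768962479 = 11.1161359261
11.1161359261 ÷ 3 = 3.7053786420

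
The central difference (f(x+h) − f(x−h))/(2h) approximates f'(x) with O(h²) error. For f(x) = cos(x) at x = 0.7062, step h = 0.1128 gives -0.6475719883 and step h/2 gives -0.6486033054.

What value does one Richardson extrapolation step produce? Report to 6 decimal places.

-0.648947

Leading term ∝ h^2; use weight 4 = 2^2.
4*(-0.6486033054) − (-0.6475719883) = -1.9468412333
Extrapolated: (-1.9468412333) / 3 = -0.6489470778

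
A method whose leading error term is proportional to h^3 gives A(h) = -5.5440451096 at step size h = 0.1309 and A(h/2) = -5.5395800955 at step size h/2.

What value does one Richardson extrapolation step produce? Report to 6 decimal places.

-5.538942

Order 3 gives 2^r = 8 and 2^r − 1 = 7.
A(h/2) − A(h) = -5.5395800955 − (-5.5440451096) = 0.0044650141
Divide by 2^3 − 1 = 7: 0.0044650141/7 = 0.0006378592
R = -5.5395800955 + 0.0006378592 = -5.5389422363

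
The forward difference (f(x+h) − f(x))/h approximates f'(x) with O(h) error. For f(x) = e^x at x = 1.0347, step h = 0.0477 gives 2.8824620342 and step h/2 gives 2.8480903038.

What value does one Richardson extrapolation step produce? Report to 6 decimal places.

2.813719

Order 1 gives 2^r = 2 and 2^r − 1 = 1.
Numerator 2×A(h/2) − A(h) = 2×2.8480903038 − 2.8824620342 = 2.8137185734
2.8137185734 ÷ 1 = 2.8137185734
Shift from A(h/2): −0.0343717304.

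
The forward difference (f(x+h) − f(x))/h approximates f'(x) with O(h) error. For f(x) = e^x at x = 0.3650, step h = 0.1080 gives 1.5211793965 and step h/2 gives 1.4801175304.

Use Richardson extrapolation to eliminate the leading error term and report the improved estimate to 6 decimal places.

1.439056

The method has order 1: 2^1 = 2.
Numerator 2 × A(h/2) − A(h) = 2 × 1.4801175304 − 1.5211793965 = 1.4390556643
R = 1.4390556643/1 = 1.4390556643
Gap between inputs: 4.106e-02; correction applied: −0.0410618661.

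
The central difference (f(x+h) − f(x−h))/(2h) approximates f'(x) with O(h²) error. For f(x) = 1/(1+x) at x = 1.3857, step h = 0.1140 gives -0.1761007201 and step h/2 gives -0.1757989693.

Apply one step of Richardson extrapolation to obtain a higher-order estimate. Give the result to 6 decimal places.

Error is O(h^2); halving h shrinks it by 2^2 = 4.
Numerator 4 × A(h/2) − A(h) = 4 × (-0.1757989693) − (-0.1761007201) = -0.5270951571
Denominator 4 − 1 = 3.
Result: -0.1756983857

-0.175698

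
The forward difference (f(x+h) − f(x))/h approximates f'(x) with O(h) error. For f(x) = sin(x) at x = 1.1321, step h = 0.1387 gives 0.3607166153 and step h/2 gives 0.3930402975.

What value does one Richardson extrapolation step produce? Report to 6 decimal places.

r = 1, so 2^r = 2.
Difference of the inputs: 0.3930402975 − 0.3607166153 = 0.0323236822
Divide by 2^1 − 1 = 1: 0.0323236822/1 = 0.0323236822
R = 0.3930402975 + 0.0323236822 = 0.4253639797
Shift from A(h/2): +0.0323236822.

0.425364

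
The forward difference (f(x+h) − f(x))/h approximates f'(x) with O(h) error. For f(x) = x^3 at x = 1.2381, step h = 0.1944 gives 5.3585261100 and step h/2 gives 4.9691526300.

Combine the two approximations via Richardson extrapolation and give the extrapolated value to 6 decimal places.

4.579779

r = 1, so 2^r = 2.
2 × 4.9691526300 − 5.3585261100 = 4.5797791500
Divide by 2^1 − 1 = 1.
4.5797791500 ÷ 1 = 4.5797791500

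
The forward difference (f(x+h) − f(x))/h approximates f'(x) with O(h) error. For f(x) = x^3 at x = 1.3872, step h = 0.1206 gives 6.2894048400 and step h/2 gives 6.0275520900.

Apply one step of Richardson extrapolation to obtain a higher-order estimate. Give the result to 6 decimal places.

r = 1, so 2^r = 2.
2^1×A(h/2) = 12.0551041800; minus A(h) gives 5.7656993400.
Denominator 2 − 1 = 1.
Extrapolated: 5.7656993400 / 1 = 5.7656993400

5.765699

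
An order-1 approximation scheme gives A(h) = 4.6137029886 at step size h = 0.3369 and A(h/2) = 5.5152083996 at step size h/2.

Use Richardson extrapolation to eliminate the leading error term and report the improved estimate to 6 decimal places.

6.416714

r = 1, so 2^r = 2.
Weighted: 11.0304167992 − 4.6137029886 = 6.4167138106
Extrapolated: 6.4167138106 / 1 = 6.4167138106
Correction |R − A(h/2)| = 9.015e-01; gap |A(h/2) − A(h)| = 9.015e-01.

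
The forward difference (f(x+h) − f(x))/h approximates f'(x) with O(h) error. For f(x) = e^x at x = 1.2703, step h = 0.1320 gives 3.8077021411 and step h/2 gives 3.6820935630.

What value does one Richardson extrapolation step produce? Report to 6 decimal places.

r = 1: numerator weight 2, denominator 1.
Weighted: 7.3641871260 − 3.8077021411 = 3.5564849849
R = 3.5564849849/1 = 3.5564849849

3.556485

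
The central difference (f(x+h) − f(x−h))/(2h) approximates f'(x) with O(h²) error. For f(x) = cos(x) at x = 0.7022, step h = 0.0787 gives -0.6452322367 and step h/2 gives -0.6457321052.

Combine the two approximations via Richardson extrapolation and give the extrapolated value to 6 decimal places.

With r = 2 the leading error scales as h^2, so the weight is 2^2 = 4.
Difference of the inputs: -0.6457321052 − (-0.6452322367) = -0.0004998685
Divide by 2^2 − 1 = 3: (-0.0004998685)/3 = -0.0001666228
R = -0.6457321052 − 0.0001666228 = -0.6458987280

-0.645899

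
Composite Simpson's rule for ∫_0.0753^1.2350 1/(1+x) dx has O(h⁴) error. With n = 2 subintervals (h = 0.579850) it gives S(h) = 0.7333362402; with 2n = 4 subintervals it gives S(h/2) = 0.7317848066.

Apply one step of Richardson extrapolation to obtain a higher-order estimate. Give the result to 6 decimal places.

Method order is 4; weight 2^4 = 16.
16*0.7317848066 − 0.7333362402 = 10.9752206654
Divide by 2^4 − 1 = 15.
10.9752206654 ÷ 15 = 0.7316813777
Shift from A(h/2): −0.0001034289.

0.731681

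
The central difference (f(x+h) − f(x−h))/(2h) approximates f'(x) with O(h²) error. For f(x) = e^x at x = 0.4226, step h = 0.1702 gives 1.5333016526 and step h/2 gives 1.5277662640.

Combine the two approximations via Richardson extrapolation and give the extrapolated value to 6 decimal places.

1.525921

Error is O(h^2); halving h shrinks it by 2^2 = 4.
4×1.5277662640 − 1.5333016526 = 4.5777634034
Denominator 4 − 1 = 3.
Result: 1.5259211345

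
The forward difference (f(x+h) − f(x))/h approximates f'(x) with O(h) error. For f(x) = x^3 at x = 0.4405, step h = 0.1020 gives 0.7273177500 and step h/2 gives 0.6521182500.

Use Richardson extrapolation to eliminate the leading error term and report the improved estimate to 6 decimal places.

Error is O(h^1); halving h shrinks it by 2^1 = 2.
Weighted: 1.3042365000 − 0.7273177500 = 0.5769187500
0.5769187500 ÷ 1 = 0.5769187500

0.576919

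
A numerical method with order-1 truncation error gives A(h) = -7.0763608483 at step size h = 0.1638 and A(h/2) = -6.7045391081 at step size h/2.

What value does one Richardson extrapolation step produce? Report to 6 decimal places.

-6.332717

r = 1: numerator weight 2, denominator 1.
2^1×A(h/2) = -13.4090782162; minus A(h) gives -6.3327173679.
Extrapolated: (-6.3327173679) / 1 = -6.3327173679
Gap between inputs: 3.718e-01; correction applied: +0.3718217402.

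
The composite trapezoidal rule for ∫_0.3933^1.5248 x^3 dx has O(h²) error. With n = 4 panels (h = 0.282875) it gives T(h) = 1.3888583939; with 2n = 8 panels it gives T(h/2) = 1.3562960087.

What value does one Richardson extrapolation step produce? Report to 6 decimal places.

1.345442

Order 2 gives 2^r = 4 and 2^r − 1 = 3.
4 × 1.3562960087 − 1.3888583939 = 4.0363256409
4.0363256409 ÷ 3 = 1.3454418803
Correction |R − A(h/2)| = 1.085e-02; gap |A(h/2) − A(h)| = 3.256e-02.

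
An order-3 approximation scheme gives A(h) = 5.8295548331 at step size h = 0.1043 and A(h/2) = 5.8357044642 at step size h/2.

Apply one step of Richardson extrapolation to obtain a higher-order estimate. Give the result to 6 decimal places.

5.836583

r = 3: numerator weight 8, denominator 7.
Numerator 8×A(h/2) − A(h) = 8×5.8357044642 − 5.8295548331 = 40.8560808805
(8×5.8357044642 − 5.8295548331)/(8 − 1) = 5.8365829829
Gap between inputs: 6.150e-03; correction applied: +0.0008785187.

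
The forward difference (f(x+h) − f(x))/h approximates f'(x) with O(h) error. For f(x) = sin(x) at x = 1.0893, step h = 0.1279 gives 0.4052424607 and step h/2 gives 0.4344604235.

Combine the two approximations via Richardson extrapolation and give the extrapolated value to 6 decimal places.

r = 1, so 2^r = 2.
Top: 2(0.4344604235) − (0.4052424607) = 0.4636783863
Divide by 2^1 − 1 = 1.
(2 × 0.4344604235 − 0.4052424607)/(2 − 1) = 0.4636783863
Shift from A(h/2): +0.0292179628.

0.463678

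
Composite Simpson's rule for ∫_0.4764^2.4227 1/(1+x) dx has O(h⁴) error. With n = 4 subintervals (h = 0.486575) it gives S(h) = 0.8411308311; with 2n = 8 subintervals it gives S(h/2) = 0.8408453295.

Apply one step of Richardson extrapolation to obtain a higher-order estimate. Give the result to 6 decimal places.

With r = 4 the leading error scales as h^4, so the weight is 2^4 = 16.
Top: 16(0.8408453295) − (0.8411308311) = 12.6123944409
(16*0.8408453295 − 0.8411308311)/(16 − 1) = 0.8408262961

0.840826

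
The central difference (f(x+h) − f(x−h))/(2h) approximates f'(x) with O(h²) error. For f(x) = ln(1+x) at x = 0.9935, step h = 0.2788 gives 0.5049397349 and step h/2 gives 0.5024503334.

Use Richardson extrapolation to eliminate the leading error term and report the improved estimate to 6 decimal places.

0.501621

Order 2 gives 2^r = 4 and 2^r − 1 = 3.
Weighted: 2.0098013336 − 0.5049397349 = 1.5048615987
R = 1.5048615987/3 = 0.5016205329
Correction |R − A(h/2)| = 8.298e-04; gap |A(h/2) − A(h)| = 2.489e-03.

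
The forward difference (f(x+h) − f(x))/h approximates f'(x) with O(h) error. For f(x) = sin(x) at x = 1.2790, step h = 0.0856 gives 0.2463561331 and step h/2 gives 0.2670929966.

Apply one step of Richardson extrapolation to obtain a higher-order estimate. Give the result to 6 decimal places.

0.287830

r = 1, so 2^r = 2.
2^1×A(h/2) = 0.5341859932; minus A(h) gives 0.2878298601.
0.2878298601 ÷ 1 = 0.2878298601
Gap between inputs: 2.074e-02; correction applied: +0.0207368635.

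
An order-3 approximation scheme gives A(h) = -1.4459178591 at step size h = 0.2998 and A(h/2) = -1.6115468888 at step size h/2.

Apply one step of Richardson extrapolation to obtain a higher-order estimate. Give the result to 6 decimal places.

-1.635208

Method order is 3; weight 2^3 = 8.
8×(-1.6115468888) = -12.8923751104; subtract (-1.4459178591) → -11.4464572513
(8×(-1.6115468888) − (-1.4459178591))/(8 − 1) = -1.6352081788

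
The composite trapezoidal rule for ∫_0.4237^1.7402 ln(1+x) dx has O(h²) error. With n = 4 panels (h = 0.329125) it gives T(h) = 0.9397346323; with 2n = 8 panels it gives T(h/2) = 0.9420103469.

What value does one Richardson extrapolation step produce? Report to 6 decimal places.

0.942769

The method has order 2: 2^2 = 4.
2^2·A(h/2) = 3.7680413876; minus A(h) gives 2.8283067553.
2.8283067553 ÷ 3 = 0.9427689184
Shift from A(h/2): +0.0007585715.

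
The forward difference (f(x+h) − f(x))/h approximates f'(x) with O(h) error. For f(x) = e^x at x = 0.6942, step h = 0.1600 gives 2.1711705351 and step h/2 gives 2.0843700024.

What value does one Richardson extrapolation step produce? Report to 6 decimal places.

r = 1: numerator weight 2, denominator 1.
Difference of the inputs: 2.0843700024 − 2.1711705351 = -0.0868005327
Divide by 2^1 − 1 = 1: (-0.0868005327)/1 = -0.0868005327
R = 2.0843700024 − 0.0868005327 = 1.9975694697

1.997569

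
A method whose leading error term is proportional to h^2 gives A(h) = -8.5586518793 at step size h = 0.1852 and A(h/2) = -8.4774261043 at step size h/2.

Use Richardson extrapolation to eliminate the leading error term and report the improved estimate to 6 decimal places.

r = 2, so 2^r = 4.
Top: 4(-8.4774261043) − (-8.5586518793) = -25.3510525379
Extrapolated: (-25.3510525379) / 3 = -8.4503508460
Shift from A(h/2): +0.0270752583.

-8.450351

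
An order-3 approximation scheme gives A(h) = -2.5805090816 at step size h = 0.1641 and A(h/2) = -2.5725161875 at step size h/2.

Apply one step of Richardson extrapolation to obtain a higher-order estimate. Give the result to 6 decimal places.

Order 3 gives 2^r = 8 and 2^r − 1 = 7.
8×(-2.5725161875) − (-2.5805090816) = -17.9996204184
R = (-17.9996204184)/7 = -2.5713743455

-2.571374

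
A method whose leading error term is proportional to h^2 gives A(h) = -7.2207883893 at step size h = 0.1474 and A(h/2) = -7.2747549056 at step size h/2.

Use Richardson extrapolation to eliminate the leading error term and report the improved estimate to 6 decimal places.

-7.292744

With r = 2 the leading error scales as h^2, so the weight is 2^2 = 4.
4×(-7.2747549056) = -29.0990196224; subtract (-7.2207883893) → -21.8782312331
Divide by 2^2 − 1 = 3.
Result: -7.2927437444
Gap between inputs: 5.397e-02; correction applied: −0.0179888388.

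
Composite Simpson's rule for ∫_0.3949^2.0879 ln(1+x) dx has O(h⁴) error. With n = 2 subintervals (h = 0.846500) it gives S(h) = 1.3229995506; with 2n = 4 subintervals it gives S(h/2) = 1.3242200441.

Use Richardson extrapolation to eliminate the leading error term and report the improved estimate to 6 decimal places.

1.324301

Error is O(h^4); halving h shrinks it by 2^4 = 16.
Numerator 16*A(h/2) − A(h) = 16*1.3242200441 − 1.3229995506 = 19.8645211550
Divide by 2^4 − 1 = 15.
Result: 1.3243014103
Shift from A(h/2): +0.0000813662.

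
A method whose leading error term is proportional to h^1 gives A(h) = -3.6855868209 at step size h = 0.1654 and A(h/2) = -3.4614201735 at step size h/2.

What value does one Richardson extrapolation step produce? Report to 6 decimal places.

With r = 1 the leading error scales as h^1, so the weight is 2^1 = 2.
Difference of the inputs: -3.4614201735 − (-3.6855868209) = 0.2241666474
Correction (A(h/2) − A(h))/(2 − 1) = 0.2241666474/1 = 0.2241666474
R = -3.4614201735 + 0.2241666474 = -3.2372535261
Correction |R − A(h/2)| = 2.242e-01; gap |A(h/2) − A(h)| = 2.242e-01.

-3.237254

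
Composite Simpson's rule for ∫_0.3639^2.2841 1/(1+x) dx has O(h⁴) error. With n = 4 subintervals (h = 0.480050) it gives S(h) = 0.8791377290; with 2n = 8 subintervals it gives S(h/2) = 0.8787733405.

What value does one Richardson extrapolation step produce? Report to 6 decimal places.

The method has order 4: 2^4 = 16.
A(h/2) − A(h) = 0.8787733405 − 0.8791377290 = -0.0003643885
Correction (A(h/2) − A(h))/(16 − 1) = (-0.0003643885)/15 = -0.0000242926
R = 0.8787733405 − 0.0000242926 = 0.8787490479
Correction |R − A(h/2)| = 2.429e-05; gap |A(h/2) − A(h)| = 3.644e-04.

0.878749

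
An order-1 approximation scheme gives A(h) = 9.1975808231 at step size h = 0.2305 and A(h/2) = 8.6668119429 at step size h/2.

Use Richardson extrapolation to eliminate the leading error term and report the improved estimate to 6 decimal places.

Order 1 gives 2^r = 2 and 2^r − 1 = 1.
2·8.6668119429 = 17.3336238858; 17.3336238858 − 9.1975808231 = 8.1360430627
8.1360430627 ÷ 1 = 8.1360430627
Correction |R − A(h/2)| = 5.308e-01; gap |A(h/2) − A(h)| = 5.308e-01.

8.136043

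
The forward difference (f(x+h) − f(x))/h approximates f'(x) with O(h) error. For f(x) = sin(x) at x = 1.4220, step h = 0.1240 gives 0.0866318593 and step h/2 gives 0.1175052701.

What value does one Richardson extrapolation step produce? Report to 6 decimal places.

0.148379

r = 1: numerator weight 2, denominator 1.
2 × 0.1175052701 = 0.2350105402; 0.2350105402 − 0.0866318593 = 0.1483786809
Divide by 2^1 − 1 = 1.
Result: 0.1483786809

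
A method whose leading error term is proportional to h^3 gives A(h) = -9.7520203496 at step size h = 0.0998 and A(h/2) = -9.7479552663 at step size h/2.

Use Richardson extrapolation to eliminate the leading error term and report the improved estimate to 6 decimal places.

-9.747375

r = 3: numerator weight 8, denominator 7.
Top: 8(-9.7479552663) − (-9.7520203496) = -68.2316217808
(8 × (-9.7479552663) − (-9.7520203496))/(8 − 1) = -9.7473745401
Shift from A(h/2): +0.0005807262.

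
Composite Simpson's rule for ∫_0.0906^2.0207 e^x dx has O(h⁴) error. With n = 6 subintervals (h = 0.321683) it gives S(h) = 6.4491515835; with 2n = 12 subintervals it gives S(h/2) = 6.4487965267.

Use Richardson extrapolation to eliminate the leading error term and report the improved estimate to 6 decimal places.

6.448773

Leading term ∝ h^4; use weight 16 = 2^4.
2^4×A(h/2) = 103.1807444272; minus A(h) gives 96.7315928437.
96.7315928437 ÷ 15 = 6.4487728562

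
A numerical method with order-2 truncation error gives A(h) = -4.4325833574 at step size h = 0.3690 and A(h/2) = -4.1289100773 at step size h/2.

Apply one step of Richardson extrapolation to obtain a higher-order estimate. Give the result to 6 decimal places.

Method order is 2; weight 2^2 = 4.
Numerator 4 × A(h/2) − A(h) = 4 × (-4.1289100773) − (-4.4325833574) = -12.0830569518
Divide by 2^2 − 1 = 3.
Extrapolated: (-12.0830569518) / 3 = -4.0276856506
Correction |R − A(h/2)| = 1.012e-01; gap |A(h/2) − A(h)| = 3.037e-01.

-4.027686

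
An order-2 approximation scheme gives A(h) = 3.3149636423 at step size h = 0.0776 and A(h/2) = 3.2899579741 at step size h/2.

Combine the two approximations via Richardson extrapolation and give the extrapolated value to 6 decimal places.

With r = 2 the leading error scales as h^2, so the weight is 2^2 = 4.
A(h/2) − A(h) = 3.2899579741 − 3.3149636423 = -0.0250056682
Correction (A(h/2) − A(h))/(4 − 1) = (-0.0250056682)/3 = -0.0083352227
R = A(h/2) + (A(h/2) − A(h))/3 = 3.2899579741 − 0.0083352227 = 3.2816227514
Correction |R − A(h/2)| = 8.335e-03; gap |A(h/2) − A(h)| = 2.501e-02.

3.281623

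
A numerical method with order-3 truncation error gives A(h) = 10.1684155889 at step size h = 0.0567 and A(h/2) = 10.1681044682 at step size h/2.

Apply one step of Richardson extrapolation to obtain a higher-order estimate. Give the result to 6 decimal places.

Error is O(h^3); halving h shrinks it by 2^3 = 8.
Top: 8(10.1681044682) − (10.1684155889) = 71.1764201567
Extrapolated: 71.1764201567 / 7 = 10.1680600224
Correction |R − A(h/2)| = 4.445e-05; gap |A(h/2) − A(h)| = 3.111e-04.

10.168060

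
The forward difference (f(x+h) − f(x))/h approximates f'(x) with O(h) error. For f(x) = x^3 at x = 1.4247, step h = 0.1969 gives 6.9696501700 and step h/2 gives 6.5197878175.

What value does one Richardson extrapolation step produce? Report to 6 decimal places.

6.069925

r = 1: numerator weight 2, denominator 1.
A(h/2) − A(h) = 6.5197878175 − 6.9696501700 = -0.4498623525
Correction (A(h/2) − A(h))/(2 − 1) = (-0.4498623525)/1 = -0.4498623525
R = 6.5197878175 − 0.4498623525 = 6.0699254650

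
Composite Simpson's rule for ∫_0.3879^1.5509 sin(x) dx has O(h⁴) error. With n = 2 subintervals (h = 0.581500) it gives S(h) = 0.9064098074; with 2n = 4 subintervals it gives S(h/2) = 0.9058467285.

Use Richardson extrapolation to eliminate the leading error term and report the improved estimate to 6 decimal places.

r = 4, so 2^r = 16.
A(h/2) − A(h) = 0.9058467285 − 0.9064098074 = -0.0005630789
Divide by 2^4 − 1 = 15: (-0.0005630789)/15 = -0.0000375386
R = A(h/2) + (A(h/2) − A(h))/15 = 0.9058467285 − 0.0000375386 = 0.9058091899
Gap between inputs: 5.631e-04; correction applied: −0.0000375386.

0.905809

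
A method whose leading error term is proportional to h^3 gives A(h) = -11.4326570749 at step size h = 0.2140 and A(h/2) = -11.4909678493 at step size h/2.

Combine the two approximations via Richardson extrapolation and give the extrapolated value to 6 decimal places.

r = 3: numerator weight 8, denominator 7.
8×(-11.4909678493) = -91.9277427944; subtract (-11.4326570749) → -80.4950857195
Divide by 2^3 − 1 = 7.
R = (-80.4950857195)/7 = -11.4992979599

-11.499298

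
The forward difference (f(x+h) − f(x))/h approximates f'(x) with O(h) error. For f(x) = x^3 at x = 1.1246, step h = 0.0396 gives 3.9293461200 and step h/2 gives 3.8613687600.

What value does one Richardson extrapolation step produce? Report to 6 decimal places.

3.793391

r = 1: numerator weight 2, denominator 1.
Weighted: 7.7227375200 − 3.9293461200 = 3.7933914000
R = 3.7933914000/1 = 3.7933914000
Correction |R − A(h/2)| = 6.798e-02; gap |A(h/2) − A(h)| = 6.798e-02.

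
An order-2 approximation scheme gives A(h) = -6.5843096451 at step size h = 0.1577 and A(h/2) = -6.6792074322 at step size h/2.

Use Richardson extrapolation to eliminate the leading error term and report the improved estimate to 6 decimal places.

-6.710840

With r = 2 the leading error scales as h^2, so the weight is 2^2 = 4.
4·(-6.6792074322) − (-6.5843096451) = -20.1325200837
R = (-20.1325200837)/3 = -6.7108400279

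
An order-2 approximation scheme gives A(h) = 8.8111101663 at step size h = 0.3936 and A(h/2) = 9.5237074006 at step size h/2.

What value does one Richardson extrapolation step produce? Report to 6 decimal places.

r = 2, so 2^r = 4.
2^2 × A(h/2) = 38.0948296024; minus A(h) gives 29.2837194361.
(4 × 9.5237074006 − 8.8111101663)/(4 − 1) = 9.7612398120
Correction |R − A(h/2)| = 2.375e-01; gap |A(h/2) − A(h)| = 7.126e-01.

9.761240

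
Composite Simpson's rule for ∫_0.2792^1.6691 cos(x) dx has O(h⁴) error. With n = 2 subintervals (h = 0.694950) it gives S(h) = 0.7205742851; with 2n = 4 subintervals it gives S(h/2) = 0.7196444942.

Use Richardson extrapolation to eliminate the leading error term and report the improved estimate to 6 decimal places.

Leading term ∝ h^4; use weight 16 = 2^4.
Top: 16(0.7196444942) − (0.7205742851) = 10.7937376221
Divide by 2^4 − 1 = 15.
So the Richardson estimate is 0.7195825081.

0.719583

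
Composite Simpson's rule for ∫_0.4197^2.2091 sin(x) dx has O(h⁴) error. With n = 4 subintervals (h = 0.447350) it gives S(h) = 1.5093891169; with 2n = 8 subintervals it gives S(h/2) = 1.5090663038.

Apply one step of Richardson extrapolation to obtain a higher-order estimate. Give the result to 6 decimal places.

1.509045

Leading term ∝ h^4; use weight 16 = 2^4.
Top: 16(1.5090663038) − (1.5093891169) = 22.6356717439
Extrapolated: 22.6356717439 / 15 = 1.5090447829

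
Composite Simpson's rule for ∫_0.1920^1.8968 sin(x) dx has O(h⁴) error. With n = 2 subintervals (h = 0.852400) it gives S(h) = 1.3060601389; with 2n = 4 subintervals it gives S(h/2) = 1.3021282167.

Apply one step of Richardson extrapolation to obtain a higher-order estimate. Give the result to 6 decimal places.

r = 4: numerator weight 16, denominator 15.
A(h/2) − A(h) = 1.3021282167 − 1.3060601389 = -0.0039319222
Correction (A(h/2) − A(h))/(16 − 1) = (-0.0039319222)/15 = -0.0002621281
R = A(h/2) + (A(h/2) − A(h))/15 = 1.3021282167 − 0.0002621281 = 1.3018660886
Correction |R − A(h/2)| = 2.621e-04; gap |A(h/2) − A(h)| = 3.932e-03.

1.301866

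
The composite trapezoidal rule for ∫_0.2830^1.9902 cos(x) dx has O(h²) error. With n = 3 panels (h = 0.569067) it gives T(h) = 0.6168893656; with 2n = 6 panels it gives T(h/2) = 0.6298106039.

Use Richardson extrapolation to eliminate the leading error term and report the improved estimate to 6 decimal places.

Leading term ∝ h^2; use weight 4 = 2^2.
Numerator 4 × A(h/2) − A(h) = 4 × 0.6298106039 − 0.6168893656 = 1.9023530500
Divide by 2^2 − 1 = 3.
(4 × 0.6298106039 − 0.6168893656)/(4 − 1) = 0.6341176833
Gap between inputs: 1.292e-02; correction applied: +0.0043070794.

0.634118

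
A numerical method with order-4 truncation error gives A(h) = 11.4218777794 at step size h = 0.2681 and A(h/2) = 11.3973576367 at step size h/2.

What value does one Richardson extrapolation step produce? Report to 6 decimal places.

With r = 4 the leading error scales as h^4, so the weight is 2^4 = 16.
2^4·A(h/2) = 182.3577221872; minus A(h) gives 170.9358444078.
Denominator 16 − 1 = 15.
So the Richardson estimate is 11.3957229605.
Correction |R − A(h/2)| = 1.635e-03; gap |A(h/2) − A(h)| = 2.452e-02.

11.395723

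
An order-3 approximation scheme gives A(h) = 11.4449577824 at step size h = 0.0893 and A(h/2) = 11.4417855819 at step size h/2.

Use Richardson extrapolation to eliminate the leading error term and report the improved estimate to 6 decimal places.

Method order is 3; weight 2^3 = 8.
8*11.4417855819 = 91.5342846552; subtract 11.4449577824 → 80.0893268728
Divide by 2^3 − 1 = 7.
Result: 11.4413324104
Correction |R − A(h/2)| = 4.532e-04; gap |A(h/2) − A(h)| = 3.172e-03.

11.441332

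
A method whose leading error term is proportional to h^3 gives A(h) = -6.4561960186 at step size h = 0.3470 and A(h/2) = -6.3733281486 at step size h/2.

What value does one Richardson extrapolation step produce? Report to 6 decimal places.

Method order is 3; weight 2^3 = 8.
Top: 8(-6.3733281486) − (-6.4561960186) = -44.5304291702
(8 × (-6.3733281486) − (-6.4561960186))/(8 − 1) = -6.3614898815
Shift from A(h/2): +0.0118382671.

-6.361490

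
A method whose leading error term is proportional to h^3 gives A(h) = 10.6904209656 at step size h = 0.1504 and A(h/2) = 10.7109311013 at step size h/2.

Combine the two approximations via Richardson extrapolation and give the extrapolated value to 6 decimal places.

10.713861

Leading term ∝ h^3; use weight 8 = 2^3.
Top: 8(10.7109311013) − (10.6904209656) = 74.9970278448
R = 74.9970278448/7 = 10.7138611207
Correction |R − A(h/2)| = 2.930e-03; gap |A(h/2) − A(h)| = 2.051e-02.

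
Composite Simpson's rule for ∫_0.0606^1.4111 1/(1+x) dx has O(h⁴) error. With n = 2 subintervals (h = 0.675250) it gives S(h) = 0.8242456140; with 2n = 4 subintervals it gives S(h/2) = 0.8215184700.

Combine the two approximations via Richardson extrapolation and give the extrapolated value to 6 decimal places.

0.821337

Order 4 gives 2^r = 16 and 2^r − 1 = 15.
Difference of the inputs: 0.8215184700 − 0.8242456140 = -0.0027271440
Correction (A(h/2) − A(h))/(16 − 1) = (-0.0027271440)/15 = -0.0001818096
R = 0.8215184700 − 0.0001818096 = 0.8213366604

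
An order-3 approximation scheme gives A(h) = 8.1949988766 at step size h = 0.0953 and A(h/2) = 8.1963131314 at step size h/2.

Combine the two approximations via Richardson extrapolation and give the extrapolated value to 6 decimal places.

8.196501

r = 3, so 2^r = 8.
2^3·A(h/2) = 65.5705050512; minus A(h) gives 57.3755061746.
(8·8.1963131314 − 8.1949988766)/(8 − 1) = 8.1965008821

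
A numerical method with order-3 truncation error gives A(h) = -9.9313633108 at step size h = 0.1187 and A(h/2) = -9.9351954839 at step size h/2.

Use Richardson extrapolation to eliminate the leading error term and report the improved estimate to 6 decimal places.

-9.935743

Order 3 gives 2^r = 8 and 2^r − 1 = 7.
A(h/2) − A(h) = -9.9351954839 − (-9.9313633108) = -0.0038321731
Correction (A(h/2) − A(h))/(8 − 1) = (-0.0038321731)/7 = -0.0005474533
R = A(h/2) + (A(h/2) − A(h))/7 = -9.9351954839 − 0.0005474533 = -9.9357429372
Gap between inputs: 3.832e-03; correction applied: −0.0005474533.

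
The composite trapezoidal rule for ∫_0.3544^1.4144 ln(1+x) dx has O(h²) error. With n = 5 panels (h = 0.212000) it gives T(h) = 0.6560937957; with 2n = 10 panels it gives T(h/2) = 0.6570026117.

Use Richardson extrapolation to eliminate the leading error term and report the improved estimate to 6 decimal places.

0.657306

Leading term ∝ h^2; use weight 4 = 2^2.
2^2 × A(h/2) = 2.6280104468; minus A(h) gives 1.9719166511.
1.9719166511 ÷ 3 = 0.6573055504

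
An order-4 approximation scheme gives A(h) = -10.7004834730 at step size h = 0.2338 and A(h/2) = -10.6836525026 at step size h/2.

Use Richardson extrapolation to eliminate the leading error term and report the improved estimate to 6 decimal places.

r = 4: numerator weight 16, denominator 15.
16 × (-10.6836525026) = -170.9384400416; subtract (-10.7004834730) → -160.2379565686
Denominator 16 − 1 = 15.
So the Richardson estimate is -10.6825304379.
Correction |R − A(h/2)| = 1.122e-03; gap |A(h/2) − A(h)| = 1.683e-02.

-10.682530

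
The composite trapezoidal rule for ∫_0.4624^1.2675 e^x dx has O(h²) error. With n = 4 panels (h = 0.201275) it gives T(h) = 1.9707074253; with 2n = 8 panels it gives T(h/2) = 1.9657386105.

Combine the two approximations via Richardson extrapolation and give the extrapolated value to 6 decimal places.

r = 2, so 2^r = 4.
Numerator 4 × A(h/2) − A(h) = 4 × 1.9657386105 − 1.9707074253 = 5.8922470167
(4 × 1.9657386105 − 1.9707074253)/(4 − 1) = 1.9640823389

1.964082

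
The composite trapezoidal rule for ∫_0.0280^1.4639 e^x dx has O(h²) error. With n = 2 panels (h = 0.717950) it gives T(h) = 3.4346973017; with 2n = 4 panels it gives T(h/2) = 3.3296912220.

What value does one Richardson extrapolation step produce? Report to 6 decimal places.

Leading term ∝ h^2; use weight 4 = 2^2.
Numerator 4×A(h/2) − A(h) = 4×3.3296912220 − 3.4346973017 = 9.8840675863
Denominator 4 − 1 = 3.
So the Richardson estimate is 3.2946891954.

3.294689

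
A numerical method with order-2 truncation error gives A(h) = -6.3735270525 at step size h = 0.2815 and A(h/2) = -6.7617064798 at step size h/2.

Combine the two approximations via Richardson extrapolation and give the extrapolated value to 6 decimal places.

-6.891100

The method has order 2: 2^2 = 4.
Numerator 4·A(h/2) − A(h) = 4·(-6.7617064798) − (-6.3735270525) = -20.6732988667
(4·(-6.7617064798) − (-6.3735270525))/(4 − 1) = -6.8910996222
Correction |R − A(h/2)| = 1.294e-01; gap |A(h/2) − A(h)| = 3.882e-01.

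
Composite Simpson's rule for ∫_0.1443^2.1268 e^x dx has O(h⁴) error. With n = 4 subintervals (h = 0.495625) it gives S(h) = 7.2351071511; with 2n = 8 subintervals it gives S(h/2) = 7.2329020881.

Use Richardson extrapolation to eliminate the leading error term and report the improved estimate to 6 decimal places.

Order 4 gives 2^r = 16 and 2^r − 1 = 15.
16×7.2329020881 = 115.7264334096; 115.7264334096 − 7.2351071511 = 108.4913262585
Divide by 2^4 − 1 = 15.
(16×7.2329020881 − 7.2351071511)/(16 − 1) = 7.2327550839

7.232755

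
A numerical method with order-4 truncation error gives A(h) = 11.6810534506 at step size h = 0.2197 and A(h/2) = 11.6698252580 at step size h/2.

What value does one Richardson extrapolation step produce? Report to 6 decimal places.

Leading term ∝ h^4; use weight 16 = 2^4.
16 × 11.6698252580 − 11.6810534506 = 175.0361506774
Denominator 16 − 1 = 15.
(16 × 11.6698252580 − 11.6810534506)/(16 − 1) = 11.6690767118
Gap between inputs: 1.123e-02; correction applied: −0.0007485462.

11.669077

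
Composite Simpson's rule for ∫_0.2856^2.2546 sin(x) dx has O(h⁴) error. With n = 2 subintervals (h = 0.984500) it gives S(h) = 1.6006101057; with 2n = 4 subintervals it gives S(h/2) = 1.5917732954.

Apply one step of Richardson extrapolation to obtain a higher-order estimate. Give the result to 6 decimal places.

1.591184

The method has order 4: 2^4 = 16.
16·1.5917732954 = 25.4683727264; subtract 1.6006101057 → 23.8677626207
Divide by 2^4 − 1 = 15.
Extrapolated: 23.8677626207 / 15 = 1.5911841747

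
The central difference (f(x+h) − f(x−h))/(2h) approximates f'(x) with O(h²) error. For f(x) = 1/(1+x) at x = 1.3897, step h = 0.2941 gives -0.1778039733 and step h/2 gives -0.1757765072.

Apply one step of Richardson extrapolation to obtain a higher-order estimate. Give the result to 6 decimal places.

With r = 2 the leading error scales as h^2, so the weight is 2^2 = 4.
4×(-0.1757765072) − (-0.1778039733) = -0.5253020555
Divide by 2^2 − 1 = 3.
So the Richardson estimate is -0.1751006852.
Correction |R − A(h/2)| = 6.758e-04; gap |A(h/2) − A(h)| = 2.027e-03.

-0.175101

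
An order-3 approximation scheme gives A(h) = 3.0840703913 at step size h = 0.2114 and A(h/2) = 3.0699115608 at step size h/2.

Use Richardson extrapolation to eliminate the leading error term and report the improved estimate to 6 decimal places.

Error is O(h^3); halving h shrinks it by 2^3 = 8.
Weighted: 24.5592924864 − 3.0840703913 = 21.4752220951
Denominator 8 − 1 = 7.
R = 21.4752220951/7 = 3.0678888707
Gap between inputs: 1.416e-02; correction applied: −0.0020226901.

3.067889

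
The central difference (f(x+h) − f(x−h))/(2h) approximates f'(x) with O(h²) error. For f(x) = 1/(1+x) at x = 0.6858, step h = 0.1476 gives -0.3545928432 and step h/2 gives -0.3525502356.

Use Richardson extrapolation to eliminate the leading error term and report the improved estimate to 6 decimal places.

-0.351869

Leading term ∝ h^2; use weight 4 = 2^2.
4·(-0.3525502356) = -1.4102009424; (-1.4102009424) − (-0.3545928432) = -1.0556080992
Divide by 2^2 − 1 = 3.
(-1.0556080992) ÷ 3 = -0.3518693664
Shift from A(h/2): +0.0006808692.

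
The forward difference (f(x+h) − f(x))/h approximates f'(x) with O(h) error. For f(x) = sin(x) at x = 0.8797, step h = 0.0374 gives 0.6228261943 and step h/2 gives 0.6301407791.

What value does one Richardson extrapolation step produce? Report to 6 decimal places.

Order 1 gives 2^r = 2 and 2^r − 1 = 1.
2×0.6301407791 − 0.6228261943 = 0.6374553639
(2×0.6301407791 − 0.6228261943)/(2 − 1) = 0.6374553639
Shift from A(h/2): +0.0073145848.

0.637455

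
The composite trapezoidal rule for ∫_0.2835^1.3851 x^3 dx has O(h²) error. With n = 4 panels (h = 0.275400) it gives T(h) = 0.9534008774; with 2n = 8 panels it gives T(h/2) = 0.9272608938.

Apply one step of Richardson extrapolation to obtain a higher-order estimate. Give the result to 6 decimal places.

Error is O(h^2); halving h shrinks it by 2^2 = 4.
2^2×A(h/2) = 3.7090435752; minus A(h) gives 2.7556426978.
Divide by 2^2 − 1 = 3.
So the Richardson estimate is 0.9185475659.

0.918548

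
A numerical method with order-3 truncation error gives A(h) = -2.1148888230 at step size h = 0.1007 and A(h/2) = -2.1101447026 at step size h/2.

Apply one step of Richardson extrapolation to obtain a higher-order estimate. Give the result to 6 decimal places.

Order 3 gives 2^r = 8 and 2^r − 1 = 7.
8×(-2.1101447026) = -16.8811576208; subtract (-2.1148888230) → -14.7662687978
Denominator 8 − 1 = 7.
Result: -2.1094669711

-2.109467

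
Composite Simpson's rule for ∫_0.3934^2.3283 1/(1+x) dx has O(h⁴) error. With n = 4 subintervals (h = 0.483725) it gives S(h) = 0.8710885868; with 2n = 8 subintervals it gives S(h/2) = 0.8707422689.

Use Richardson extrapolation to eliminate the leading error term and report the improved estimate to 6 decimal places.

0.870719

The method has order 4: 2^4 = 16.
A(h/2) − A(h) = 0.8707422689 − 0.8710885868 = -0.0003463179
Divide by 2^4 − 1 = 15: (-0.0003463179)/15 = -0.0000230879
R = A(h/2) + (A(h/2) − A(h))/15 = 0.8707422689 − 0.0000230879 = 0.8707191810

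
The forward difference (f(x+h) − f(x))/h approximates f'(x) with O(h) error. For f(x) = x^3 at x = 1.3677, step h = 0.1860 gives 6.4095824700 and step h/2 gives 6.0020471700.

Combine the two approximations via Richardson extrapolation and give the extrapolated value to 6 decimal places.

r = 1, so 2^r = 2.
2^1*A(h/2) = 12.0040943400; minus A(h) gives 5.5945118700.
Extrapolated: 5.5945118700 / 1 = 5.5945118700

5.594512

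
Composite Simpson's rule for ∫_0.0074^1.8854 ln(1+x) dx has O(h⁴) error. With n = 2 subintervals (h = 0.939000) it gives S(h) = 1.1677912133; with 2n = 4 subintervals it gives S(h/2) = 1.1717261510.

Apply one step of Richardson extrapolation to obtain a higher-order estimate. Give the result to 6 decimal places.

1.171988

Method order is 4; weight 2^4 = 16.
A(h/2) − A(h) = 1.1717261510 − 1.1677912133 = 0.0039349377
Divide by 2^4 − 1 = 15: 0.0039349377/15 = 0.0002623292
R = 1.1717261510 + 0.0002623292 = 1.1719884802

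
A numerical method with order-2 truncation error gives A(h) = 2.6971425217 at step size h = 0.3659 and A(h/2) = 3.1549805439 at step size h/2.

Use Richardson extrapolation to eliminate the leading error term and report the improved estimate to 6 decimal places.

3.307593

Leading term ∝ h^2; use weight 4 = 2^2.
4*3.1549805439 − 2.6971425217 = 9.9227796539
Extrapolated: 9.9227796539 / 3 = 3.3075932180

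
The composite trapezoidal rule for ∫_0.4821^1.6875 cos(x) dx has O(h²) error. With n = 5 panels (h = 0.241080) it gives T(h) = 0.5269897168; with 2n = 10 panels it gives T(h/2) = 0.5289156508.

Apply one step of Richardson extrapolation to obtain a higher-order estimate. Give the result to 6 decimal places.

r = 2, so 2^r = 4.
Weighted: 2.1156626032 − 0.5269897168 = 1.5886728864
(4 × 0.5289156508 − 0.5269897168)/(4 − 1) = 0.5295576288

0.529558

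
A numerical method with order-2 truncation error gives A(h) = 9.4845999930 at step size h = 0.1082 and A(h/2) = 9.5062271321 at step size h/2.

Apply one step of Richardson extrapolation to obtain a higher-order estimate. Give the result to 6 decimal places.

r = 2, so 2^r = 4.
4*9.5062271321 − 9.4845999930 = 28.5403085354
(4*9.5062271321 − 9.4845999930)/(4 − 1) = 9.5134361785
Gap between inputs: 2.163e-02; correction applied: +0.0072090464.

9.513436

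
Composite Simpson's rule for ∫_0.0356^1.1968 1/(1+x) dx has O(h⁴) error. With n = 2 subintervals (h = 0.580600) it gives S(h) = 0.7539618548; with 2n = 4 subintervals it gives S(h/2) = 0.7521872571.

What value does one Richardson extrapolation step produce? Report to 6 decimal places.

The method has order 4: 2^4 = 16.
A(h/2) − A(h) = 0.7521872571 − 0.7539618548 = -0.0017745977
Correction (A(h/2) − A(h))/(16 − 1) = (-0.0017745977)/15 = -0.0001183065
R = A(h/2) + (A(h/2) − A(h))/15 = 0.7521872571 − 0.0001183065 = 0.7520689506

0.752069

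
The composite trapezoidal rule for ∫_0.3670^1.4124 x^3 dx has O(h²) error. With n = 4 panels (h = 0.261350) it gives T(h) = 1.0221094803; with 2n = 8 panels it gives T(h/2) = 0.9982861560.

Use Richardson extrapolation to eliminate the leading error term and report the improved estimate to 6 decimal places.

Leading term ∝ h^2; use weight 4 = 2^2.
4·0.9982861560 = 3.9931446240; subtract 1.0221094803 → 2.9710351437
Divide by 2^2 − 1 = 3.
(4·0.9982861560 − 1.0221094803)/(4 − 1) = 0.9903450479
Shift from A(h/2): −0.0079411081.

0.990345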